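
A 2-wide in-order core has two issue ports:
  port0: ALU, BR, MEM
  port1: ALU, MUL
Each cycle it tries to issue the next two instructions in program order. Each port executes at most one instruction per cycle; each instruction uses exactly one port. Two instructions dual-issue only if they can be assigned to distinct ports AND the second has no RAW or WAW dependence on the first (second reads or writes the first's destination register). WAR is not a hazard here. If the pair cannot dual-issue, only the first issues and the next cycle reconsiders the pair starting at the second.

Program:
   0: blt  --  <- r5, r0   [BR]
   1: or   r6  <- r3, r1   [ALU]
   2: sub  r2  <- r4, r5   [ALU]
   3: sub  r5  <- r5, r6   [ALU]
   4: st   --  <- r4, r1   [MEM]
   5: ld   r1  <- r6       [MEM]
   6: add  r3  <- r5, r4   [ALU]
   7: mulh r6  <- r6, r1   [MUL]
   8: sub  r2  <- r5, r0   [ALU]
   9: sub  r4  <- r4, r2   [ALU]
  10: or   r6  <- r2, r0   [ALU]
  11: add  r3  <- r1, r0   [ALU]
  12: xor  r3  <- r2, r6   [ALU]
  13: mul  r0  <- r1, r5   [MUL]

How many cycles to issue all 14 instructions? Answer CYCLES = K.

[0] i0/i1  blt or  -- pair
[1] i2/i3  sub sub  -- pair
[2] i4  st  -- no-port MEM/MEM
[3] i5/i6  ld add  -- pair
[4] i7/i8  mulh sub  -- pair
[5] i9/i10  sub or  -- pair
[6] i11  add  -- WAW r3
[7] i12/i13  xor mul  -- pair

CYCLES = 8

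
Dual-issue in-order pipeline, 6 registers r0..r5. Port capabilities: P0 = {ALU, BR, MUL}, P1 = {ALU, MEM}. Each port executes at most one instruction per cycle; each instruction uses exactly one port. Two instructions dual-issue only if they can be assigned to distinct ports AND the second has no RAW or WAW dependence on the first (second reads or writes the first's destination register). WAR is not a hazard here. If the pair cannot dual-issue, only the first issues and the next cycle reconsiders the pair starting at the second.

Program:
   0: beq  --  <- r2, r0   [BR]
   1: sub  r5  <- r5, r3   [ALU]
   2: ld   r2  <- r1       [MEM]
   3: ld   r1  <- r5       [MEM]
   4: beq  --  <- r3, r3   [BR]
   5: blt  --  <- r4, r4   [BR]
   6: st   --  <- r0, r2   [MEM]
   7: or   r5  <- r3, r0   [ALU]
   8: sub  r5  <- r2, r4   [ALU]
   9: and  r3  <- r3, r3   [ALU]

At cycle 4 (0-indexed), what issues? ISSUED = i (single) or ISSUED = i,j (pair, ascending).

0. beq.BR/sub.ALU @i0/i1  | dual
1. ld.MEM @i2  | no-port MEM/MEM
2. ld.MEM/beq.BR @i3/i4  | dual
3. blt.BR/st.MEM @i5/i6  | dual
4. or.ALU @i7  | WAW r5
5. sub.ALU/and.ALU @i8/i9  | dual

ISSUED = 7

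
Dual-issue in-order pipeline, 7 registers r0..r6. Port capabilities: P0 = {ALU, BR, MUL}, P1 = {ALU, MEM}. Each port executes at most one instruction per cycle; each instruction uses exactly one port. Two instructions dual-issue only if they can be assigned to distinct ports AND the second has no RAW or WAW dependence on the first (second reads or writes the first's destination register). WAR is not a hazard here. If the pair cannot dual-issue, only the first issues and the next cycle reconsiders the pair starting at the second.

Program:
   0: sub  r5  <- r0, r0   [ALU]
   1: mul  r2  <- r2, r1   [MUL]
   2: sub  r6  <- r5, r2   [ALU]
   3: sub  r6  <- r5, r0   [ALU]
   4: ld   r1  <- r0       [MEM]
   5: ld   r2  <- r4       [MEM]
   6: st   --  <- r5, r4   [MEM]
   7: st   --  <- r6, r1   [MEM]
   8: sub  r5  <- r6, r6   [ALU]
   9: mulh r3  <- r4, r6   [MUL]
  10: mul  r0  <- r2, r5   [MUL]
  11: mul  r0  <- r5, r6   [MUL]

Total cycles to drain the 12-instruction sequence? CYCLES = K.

t=0 i0&i1:sub/mul ; 2-wide
t=1 i2:sub ; WAW r6
t=2 i3&i4:sub/ld ; 2-wide
t=3 i5:ld ; no-port MEM/MEM
t=4 i6:st ; no-port MEM/MEM
t=5 i7&i8:st/sub ; 2-wide
t=6 i9:mulh ; no-port MUL/MUL
t=7 i10:mul ; no-port MUL/MUL
t=8 i11:mul ; tail

CYCLES = 9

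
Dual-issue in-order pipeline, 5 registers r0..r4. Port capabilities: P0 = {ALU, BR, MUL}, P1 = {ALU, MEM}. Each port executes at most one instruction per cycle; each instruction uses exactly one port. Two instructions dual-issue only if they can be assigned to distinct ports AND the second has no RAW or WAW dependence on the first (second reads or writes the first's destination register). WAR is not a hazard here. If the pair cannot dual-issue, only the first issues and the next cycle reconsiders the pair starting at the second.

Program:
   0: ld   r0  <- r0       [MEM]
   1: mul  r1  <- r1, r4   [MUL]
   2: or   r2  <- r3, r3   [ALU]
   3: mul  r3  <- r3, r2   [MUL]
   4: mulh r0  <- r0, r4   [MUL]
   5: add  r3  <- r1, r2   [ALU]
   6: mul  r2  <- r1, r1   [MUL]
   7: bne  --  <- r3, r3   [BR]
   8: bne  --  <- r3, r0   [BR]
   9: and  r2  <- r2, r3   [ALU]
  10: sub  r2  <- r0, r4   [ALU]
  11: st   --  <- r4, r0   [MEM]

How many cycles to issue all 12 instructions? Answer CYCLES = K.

CYCLES = 8

[0] i0/i1  ld mul  -- pair
[1] i2  or  -- RAW r2
[2] i3  mul  -- no-port MUL/MUL
[3] i4/i5  mulh add  -- pair
[4] i6  mul  -- no-port MUL/BR
[5] i7  bne  -- no-port BR/BR
[6] i8/i9  bne and  -- pair
[7] i10/i11  sub st  -- pair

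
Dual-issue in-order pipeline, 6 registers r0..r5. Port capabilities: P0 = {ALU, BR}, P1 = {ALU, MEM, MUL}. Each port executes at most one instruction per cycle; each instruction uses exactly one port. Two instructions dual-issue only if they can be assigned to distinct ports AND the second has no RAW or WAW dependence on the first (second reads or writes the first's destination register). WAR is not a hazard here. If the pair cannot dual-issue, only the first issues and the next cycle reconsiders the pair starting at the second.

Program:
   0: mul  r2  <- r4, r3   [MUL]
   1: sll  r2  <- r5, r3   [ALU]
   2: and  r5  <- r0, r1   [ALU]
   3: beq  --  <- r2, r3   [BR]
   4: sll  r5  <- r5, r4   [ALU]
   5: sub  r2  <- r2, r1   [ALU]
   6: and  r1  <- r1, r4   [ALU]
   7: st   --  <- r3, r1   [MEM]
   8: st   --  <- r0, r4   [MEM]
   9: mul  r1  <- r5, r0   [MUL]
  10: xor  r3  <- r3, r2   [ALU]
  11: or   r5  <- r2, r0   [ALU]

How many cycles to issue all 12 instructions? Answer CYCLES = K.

CYCLES = 8

t=0 i0:mul.MUL ; WAW r2
t=1 i1&i2:sll.ALU/and.ALU ; 2-wide
t=2 i3&i4:beq.BR/sll.ALU ; 2-wide
t=3 i5&i6:sub.ALU/and.ALU ; 2-wide
t=4 i7:st.MEM ; no-port MEM/MEM
t=5 i8:st.MEM ; no-port MEM/MUL
t=6 i9&i10:mul.MUL/xor.ALU ; 2-wide
t=7 i11:or.ALU ; tail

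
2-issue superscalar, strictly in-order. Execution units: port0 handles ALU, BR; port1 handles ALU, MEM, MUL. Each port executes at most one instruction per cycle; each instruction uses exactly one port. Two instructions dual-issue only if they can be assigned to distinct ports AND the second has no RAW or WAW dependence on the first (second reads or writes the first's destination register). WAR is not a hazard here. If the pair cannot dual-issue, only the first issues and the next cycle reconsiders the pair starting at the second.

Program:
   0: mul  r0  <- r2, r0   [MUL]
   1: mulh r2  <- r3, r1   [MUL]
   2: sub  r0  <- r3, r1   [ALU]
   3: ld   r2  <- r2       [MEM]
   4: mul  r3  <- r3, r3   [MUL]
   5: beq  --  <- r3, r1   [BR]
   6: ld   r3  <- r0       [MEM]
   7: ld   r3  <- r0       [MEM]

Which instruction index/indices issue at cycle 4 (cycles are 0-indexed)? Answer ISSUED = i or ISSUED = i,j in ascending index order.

c0: i0 mul.MUL  no-port MUL/MUL
c1: i1,i2 mulh.MUL;sub.ALU  pair
c2: i3 ld.MEM  no-port MEM/MUL
c3: i4 mul.MUL  RAW r3
c4: i5,i6 beq.BR;ld.MEM  pair
c5: i7 ld.MEM  tail

ISSUED = 5,6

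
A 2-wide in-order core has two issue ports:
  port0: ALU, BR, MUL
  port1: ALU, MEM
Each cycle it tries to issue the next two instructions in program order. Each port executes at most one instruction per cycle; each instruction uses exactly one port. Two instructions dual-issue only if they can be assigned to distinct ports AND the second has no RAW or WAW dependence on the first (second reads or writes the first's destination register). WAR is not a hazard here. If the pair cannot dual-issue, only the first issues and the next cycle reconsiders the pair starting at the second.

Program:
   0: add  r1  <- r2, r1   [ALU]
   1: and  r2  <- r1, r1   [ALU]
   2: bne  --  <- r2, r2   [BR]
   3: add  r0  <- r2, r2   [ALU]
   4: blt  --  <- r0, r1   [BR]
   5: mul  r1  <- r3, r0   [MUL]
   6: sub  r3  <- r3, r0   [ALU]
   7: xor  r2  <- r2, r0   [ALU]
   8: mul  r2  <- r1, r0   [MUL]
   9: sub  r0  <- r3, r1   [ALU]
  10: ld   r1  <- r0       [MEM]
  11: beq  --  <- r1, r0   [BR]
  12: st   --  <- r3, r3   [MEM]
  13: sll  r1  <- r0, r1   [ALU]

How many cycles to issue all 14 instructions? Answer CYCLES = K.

t=0 i0:add ; RAW r1
t=1 i1:and ; RAW r2
t=2 i2/i3:bne+add ; 2-wide
t=3 i4:blt ; no-port BR/MUL
t=4 i5/i6:mul+sub ; 2-wide
t=5 i7:xor ; WAW r2
t=6 i8/i9:mul+sub ; 2-wide
t=7 i10:ld ; RAW r1
t=8 i11/i12:beq+st ; 2-wide
t=9 i13:sll ; tail

CYCLES = 10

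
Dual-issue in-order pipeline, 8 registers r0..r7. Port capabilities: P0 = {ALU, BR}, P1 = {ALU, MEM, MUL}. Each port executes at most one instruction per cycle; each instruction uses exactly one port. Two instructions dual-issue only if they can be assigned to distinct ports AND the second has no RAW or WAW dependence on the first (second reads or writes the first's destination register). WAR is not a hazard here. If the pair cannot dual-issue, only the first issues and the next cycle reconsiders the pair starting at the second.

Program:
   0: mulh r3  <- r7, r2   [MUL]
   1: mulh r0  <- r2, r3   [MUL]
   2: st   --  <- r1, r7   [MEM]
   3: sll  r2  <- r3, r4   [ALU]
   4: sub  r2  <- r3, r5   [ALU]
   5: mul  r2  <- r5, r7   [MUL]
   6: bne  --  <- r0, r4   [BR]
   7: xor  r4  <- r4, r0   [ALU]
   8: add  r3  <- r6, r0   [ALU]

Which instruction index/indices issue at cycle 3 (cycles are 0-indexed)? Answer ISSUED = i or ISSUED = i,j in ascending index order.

ISSUED = 4

t=0 i0:mulh.MUL ; no-port MUL/MUL
t=1 i1:mulh.MUL ; no-port MUL/MEM
t=2 i2,i3:st.MEM+sll.ALU ; dual
t=3 i4:sub.ALU ; WAW r2
t=4 i5,i6:mul.MUL+bne.BR ; dual
t=5 i7,i8:xor.ALU+add.ALU ; dual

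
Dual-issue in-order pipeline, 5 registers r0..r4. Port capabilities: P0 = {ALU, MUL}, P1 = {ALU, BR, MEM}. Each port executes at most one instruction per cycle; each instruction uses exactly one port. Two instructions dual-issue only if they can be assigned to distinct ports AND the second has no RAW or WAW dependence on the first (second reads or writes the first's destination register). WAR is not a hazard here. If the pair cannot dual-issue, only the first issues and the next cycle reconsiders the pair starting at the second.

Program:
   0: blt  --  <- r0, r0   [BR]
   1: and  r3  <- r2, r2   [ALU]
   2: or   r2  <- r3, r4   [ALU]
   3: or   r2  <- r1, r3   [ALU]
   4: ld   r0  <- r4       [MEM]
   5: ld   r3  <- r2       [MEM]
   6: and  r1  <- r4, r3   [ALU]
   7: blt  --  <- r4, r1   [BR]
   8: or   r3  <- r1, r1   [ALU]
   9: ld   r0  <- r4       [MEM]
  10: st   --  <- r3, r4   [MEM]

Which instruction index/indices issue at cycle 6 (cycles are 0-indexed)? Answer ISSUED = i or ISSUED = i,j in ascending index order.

t=0 i0,i1:blt.BR and.ALU ; pair
t=1 i2:or.ALU ; WAW r2
t=2 i3,i4:or.ALU ld.MEM ; pair
t=3 i5:ld.MEM ; RAW r3
t=4 i6:and.ALU ; RAW r1
t=5 i7,i8:blt.BR or.ALU ; pair
t=6 i9:ld.MEM ; no-port MEM/MEM
t=7 i10:st.MEM ; tail

ISSUED = 9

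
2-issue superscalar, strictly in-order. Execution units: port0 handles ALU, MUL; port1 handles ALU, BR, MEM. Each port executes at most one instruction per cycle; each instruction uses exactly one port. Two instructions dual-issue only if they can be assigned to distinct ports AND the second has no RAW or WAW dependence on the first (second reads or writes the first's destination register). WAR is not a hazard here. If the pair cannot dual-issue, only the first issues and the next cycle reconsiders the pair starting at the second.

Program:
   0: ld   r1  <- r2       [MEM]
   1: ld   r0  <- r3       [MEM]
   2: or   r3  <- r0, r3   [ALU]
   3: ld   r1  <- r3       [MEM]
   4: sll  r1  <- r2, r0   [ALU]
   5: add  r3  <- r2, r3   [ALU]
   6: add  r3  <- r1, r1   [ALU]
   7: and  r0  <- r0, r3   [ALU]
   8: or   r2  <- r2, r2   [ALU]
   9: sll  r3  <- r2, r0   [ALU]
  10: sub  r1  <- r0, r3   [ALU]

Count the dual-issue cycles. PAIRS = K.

0. ld.MEM @i0  | no-port MEM/MEM
1. ld.MEM @i1  | RAW r0
2. or.ALU @i2  | RAW r3
3. ld.MEM @i3  | WAW r1
4. sll.ALU;add.ALU @i4/i5  | dual
5. add.ALU @i6  | RAW r3
6. and.ALU;or.ALU @i7/i8  | dual
7. sll.ALU @i9  | RAW r3
8. sub.ALU @i10  | tail

PAIRS = 2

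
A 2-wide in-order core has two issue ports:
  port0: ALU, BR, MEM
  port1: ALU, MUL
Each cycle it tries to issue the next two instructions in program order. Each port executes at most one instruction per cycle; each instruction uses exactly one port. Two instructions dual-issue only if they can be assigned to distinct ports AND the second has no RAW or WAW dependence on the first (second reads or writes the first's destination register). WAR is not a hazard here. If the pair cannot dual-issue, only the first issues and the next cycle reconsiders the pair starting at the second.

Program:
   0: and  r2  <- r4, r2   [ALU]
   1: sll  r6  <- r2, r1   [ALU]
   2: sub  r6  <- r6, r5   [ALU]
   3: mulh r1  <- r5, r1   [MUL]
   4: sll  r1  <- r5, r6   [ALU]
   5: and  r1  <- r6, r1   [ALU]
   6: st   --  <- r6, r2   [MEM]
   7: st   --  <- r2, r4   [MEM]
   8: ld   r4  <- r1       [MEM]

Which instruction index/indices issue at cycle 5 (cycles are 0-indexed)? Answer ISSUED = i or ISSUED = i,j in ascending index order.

t=0 i0:and.ALU ; RAW r2
t=1 i1:sll.ALU ; RAW+WAW r6
t=2 i2/i3:sub.ALU/mulh.MUL ; dual
t=3 i4:sll.ALU ; RAW+WAW r1
t=4 i5/i6:and.ALU/st.MEM ; dual
t=5 i7:st.MEM ; no-port MEM/MEM
t=6 i8:ld.MEM ; tail

ISSUED = 7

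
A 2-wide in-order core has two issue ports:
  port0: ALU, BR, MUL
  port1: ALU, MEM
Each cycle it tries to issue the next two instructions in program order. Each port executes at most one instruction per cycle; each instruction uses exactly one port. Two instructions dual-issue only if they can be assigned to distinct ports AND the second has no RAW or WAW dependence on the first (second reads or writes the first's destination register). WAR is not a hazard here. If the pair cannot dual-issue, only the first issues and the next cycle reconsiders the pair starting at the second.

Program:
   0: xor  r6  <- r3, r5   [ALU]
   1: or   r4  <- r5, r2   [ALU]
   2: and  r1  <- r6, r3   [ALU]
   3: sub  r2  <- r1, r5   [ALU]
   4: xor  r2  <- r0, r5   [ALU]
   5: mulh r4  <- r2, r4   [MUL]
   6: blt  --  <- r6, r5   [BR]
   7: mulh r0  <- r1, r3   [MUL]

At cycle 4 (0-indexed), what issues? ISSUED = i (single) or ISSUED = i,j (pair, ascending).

t=0 i0,i1:xor.ALU+or.ALU ; 2-wide
t=1 i2:and.ALU ; RAW r1
t=2 i3:sub.ALU ; WAW r2
t=3 i4:xor.ALU ; RAW r2
t=4 i5:mulh.MUL ; no-port MUL/BR
t=5 i6:blt.BR ; no-port BR/MUL
t=6 i7:mulh.MUL ; tail

ISSUED = 5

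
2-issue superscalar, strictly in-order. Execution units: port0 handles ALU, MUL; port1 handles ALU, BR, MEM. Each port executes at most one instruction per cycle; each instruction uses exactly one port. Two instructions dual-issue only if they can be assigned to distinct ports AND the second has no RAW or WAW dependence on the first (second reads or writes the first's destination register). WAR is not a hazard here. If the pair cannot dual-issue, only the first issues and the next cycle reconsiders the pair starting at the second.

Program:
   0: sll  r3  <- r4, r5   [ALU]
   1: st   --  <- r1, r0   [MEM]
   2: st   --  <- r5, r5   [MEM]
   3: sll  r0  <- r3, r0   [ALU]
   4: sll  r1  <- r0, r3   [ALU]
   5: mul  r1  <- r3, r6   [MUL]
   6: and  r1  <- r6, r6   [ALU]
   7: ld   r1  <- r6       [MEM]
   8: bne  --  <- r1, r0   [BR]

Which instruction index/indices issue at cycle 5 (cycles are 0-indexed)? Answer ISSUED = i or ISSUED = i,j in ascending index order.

ISSUED = 7

#0 head=0: sll.ALU;st.MEM i0/i1 dual
#1 head=2: st.MEM;sll.ALU i2/i3 dual
#2 head=4: sll.ALU i4 WAW r1
#3 head=5: mul.MUL i5 WAW r1
#4 head=6: and.ALU i6 WAW r1
#5 head=7: ld.MEM i7 no-port MEM/BR
#6 head=8: bne.BR i8 tail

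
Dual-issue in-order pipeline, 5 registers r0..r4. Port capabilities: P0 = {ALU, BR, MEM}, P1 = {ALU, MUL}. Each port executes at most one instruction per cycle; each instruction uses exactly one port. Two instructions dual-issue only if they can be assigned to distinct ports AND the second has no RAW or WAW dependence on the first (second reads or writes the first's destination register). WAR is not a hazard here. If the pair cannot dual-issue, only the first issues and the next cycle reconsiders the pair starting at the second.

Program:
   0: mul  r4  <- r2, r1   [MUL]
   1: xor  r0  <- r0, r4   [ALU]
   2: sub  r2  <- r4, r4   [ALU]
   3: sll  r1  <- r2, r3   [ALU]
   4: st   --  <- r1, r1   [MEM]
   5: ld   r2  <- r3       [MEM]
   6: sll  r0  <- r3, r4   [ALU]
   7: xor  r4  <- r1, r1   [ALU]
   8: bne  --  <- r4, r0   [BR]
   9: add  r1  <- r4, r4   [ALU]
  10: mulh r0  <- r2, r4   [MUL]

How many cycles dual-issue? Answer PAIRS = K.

c0: i0 mul.MUL  RAW r4
c1: i1&i2 xor.ALU/sub.ALU  pair
c2: i3 sll.ALU  RAW r1
c3: i4 st.MEM  no-port MEM/MEM
c4: i5&i6 ld.MEM/sll.ALU  pair
c5: i7 xor.ALU  RAW r4
c6: i8&i9 bne.BR/add.ALU  pair
c7: i10 mulh.MUL  tail

PAIRS = 3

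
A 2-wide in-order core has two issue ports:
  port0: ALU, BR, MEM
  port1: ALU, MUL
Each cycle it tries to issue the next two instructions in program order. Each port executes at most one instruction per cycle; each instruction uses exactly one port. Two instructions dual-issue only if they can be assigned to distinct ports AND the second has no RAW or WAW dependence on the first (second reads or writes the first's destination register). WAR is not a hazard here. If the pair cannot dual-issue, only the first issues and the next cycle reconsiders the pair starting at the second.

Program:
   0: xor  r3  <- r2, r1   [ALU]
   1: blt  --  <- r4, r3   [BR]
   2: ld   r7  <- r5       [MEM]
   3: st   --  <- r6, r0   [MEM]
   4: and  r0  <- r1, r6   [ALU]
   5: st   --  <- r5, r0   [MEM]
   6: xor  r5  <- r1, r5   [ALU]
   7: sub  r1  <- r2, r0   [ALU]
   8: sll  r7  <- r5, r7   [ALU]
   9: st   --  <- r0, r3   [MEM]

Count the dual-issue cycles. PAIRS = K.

  cy0 -> i0 (xor) RAW r3
  cy1 -> i1 (blt) no-port BR/MEM
  cy2 -> i2 (ld) no-port MEM/MEM
  cy3 -> i3+i4 (st;and) dual
  cy4 -> i5+i6 (st;xor) dual
  cy5 -> i7+i8 (sub;sll) dual
  cy6 -> i9 (st) tail

PAIRS = 3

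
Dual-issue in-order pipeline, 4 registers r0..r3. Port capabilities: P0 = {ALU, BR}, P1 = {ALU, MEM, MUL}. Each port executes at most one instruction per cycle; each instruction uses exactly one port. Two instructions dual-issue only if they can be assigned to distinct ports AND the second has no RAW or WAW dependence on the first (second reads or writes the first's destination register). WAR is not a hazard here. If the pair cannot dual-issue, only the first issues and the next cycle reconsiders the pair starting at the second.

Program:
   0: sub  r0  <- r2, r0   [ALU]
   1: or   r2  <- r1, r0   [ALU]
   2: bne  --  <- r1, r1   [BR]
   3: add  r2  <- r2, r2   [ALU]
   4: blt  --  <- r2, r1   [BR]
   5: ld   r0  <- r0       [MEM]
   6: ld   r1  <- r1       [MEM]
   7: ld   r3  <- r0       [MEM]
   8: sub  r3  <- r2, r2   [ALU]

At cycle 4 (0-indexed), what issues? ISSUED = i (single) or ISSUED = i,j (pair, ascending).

ISSUED = 6

[0] i0  sub.ALU  -- RAW r0
[1] i1&i2  or.ALU/bne.BR  -- pair
[2] i3  add.ALU  -- RAW r2
[3] i4&i5  blt.BR/ld.MEM  -- pair
[4] i6  ld.MEM  -- no-port MEM/MEM
[5] i7  ld.MEM  -- WAW r3
[6] i8  sub.ALU  -- tail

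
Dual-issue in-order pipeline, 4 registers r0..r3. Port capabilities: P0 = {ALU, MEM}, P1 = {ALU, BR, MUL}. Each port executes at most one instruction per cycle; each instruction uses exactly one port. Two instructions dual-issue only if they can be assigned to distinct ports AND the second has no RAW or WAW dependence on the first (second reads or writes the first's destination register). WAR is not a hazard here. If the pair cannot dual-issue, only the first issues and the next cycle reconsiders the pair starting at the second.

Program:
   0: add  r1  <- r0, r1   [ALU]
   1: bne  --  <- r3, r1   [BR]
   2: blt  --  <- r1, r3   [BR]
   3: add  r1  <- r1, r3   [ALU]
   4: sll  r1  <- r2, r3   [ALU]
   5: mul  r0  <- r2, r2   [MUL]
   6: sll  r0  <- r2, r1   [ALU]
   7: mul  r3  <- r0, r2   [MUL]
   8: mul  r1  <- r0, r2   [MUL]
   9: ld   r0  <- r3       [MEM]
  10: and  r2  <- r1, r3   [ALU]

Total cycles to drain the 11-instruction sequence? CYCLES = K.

c0: i0 add  RAW r1
c1: i1 bne  no-port BR/BR
c2: i2&i3 blt/add  dual
c3: i4&i5 sll/mul  dual
c4: i6 sll  RAW r0
c5: i7 mul  no-port MUL/MUL
c6: i8&i9 mul/ld  dual
c7: i10 and  tail

CYCLES = 8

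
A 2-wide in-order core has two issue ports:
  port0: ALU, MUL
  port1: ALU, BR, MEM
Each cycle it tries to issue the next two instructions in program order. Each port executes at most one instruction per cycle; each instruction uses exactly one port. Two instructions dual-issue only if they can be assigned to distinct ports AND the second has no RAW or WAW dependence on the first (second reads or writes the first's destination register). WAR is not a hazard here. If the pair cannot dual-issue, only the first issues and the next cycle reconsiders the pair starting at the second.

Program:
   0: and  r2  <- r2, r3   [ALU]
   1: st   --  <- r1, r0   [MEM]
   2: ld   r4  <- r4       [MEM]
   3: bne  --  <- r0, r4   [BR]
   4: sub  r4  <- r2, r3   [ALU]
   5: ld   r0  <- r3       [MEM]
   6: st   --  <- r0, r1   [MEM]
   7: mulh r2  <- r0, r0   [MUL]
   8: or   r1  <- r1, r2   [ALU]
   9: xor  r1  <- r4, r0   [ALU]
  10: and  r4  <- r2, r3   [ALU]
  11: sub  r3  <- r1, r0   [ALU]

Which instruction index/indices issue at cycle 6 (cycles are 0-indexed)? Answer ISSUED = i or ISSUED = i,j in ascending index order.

c0: i0,i1 and;st  dual
c1: i2 ld  no-port MEM/BR
c2: i3,i4 bne;sub  dual
c3: i5 ld  no-port MEM/MEM
c4: i6,i7 st;mulh  dual
c5: i8 or  WAW r1
c6: i9,i10 xor;and  dual
c7: i11 sub  tail

ISSUED = 9,10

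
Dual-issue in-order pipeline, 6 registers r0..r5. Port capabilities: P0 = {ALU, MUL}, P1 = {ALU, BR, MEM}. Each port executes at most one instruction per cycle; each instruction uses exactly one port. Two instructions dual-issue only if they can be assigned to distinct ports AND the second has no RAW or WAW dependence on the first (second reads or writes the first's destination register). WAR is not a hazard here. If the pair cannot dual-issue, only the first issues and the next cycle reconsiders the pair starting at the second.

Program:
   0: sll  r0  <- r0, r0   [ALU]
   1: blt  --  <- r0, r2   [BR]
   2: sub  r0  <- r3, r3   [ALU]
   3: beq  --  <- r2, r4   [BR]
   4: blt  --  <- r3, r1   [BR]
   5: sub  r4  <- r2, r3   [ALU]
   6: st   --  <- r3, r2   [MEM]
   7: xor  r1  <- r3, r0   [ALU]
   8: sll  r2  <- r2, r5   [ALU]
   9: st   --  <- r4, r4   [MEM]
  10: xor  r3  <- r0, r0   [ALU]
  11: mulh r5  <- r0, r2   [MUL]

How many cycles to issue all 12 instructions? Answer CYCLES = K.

  cy0 -> i0 (sll.ALU) RAW r0
  cy1 -> i1/i2 (blt.BR sub.ALU) dual
  cy2 -> i3 (beq.BR) no-port BR/BR
  cy3 -> i4/i5 (blt.BR sub.ALU) dual
  cy4 -> i6/i7 (st.MEM xor.ALU) dual
  cy5 -> i8/i9 (sll.ALU st.MEM) dual
  cy6 -> i10/i11 (xor.ALU mulh.MUL) dual

CYCLES = 7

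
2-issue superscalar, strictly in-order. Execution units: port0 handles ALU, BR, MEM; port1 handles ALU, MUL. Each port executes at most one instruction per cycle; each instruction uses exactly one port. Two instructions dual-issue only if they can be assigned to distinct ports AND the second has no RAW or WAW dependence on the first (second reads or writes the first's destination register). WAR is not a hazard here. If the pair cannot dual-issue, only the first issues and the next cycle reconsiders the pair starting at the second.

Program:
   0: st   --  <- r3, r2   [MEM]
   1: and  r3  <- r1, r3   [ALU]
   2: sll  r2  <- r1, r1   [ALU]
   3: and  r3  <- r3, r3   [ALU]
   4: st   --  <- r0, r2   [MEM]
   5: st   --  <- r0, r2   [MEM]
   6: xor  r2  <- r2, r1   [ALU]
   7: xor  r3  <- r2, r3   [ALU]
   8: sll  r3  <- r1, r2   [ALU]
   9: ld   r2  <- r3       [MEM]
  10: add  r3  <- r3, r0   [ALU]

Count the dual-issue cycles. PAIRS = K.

PAIRS = 4

#0 head=0: st.MEM and.ALU i0/i1 dual
#1 head=2: sll.ALU and.ALU i2/i3 dual
#2 head=4: st.MEM i4 no-port MEM/MEM
#3 head=5: st.MEM xor.ALU i5/i6 dual
#4 head=7: xor.ALU i7 WAW r3
#5 head=8: sll.ALU i8 RAW r3
#6 head=9: ld.MEM add.ALU i9/i10 dual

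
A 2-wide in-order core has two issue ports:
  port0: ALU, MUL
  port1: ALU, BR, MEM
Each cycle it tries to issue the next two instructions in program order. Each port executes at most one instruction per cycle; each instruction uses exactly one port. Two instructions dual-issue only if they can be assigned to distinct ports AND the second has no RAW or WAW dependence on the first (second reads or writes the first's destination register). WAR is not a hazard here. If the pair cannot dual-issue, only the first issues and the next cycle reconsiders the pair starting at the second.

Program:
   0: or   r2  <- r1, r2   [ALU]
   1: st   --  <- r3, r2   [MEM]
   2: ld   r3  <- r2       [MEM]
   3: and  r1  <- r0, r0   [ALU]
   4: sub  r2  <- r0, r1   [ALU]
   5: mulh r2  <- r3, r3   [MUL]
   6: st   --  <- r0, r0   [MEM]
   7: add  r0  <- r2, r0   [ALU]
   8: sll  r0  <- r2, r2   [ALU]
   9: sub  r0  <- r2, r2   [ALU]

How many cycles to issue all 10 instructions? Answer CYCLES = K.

#0 head=0: or i0 RAW r2
#1 head=1: st i1 no-port MEM/MEM
#2 head=2: ld;and i2,i3 dual
#3 head=4: sub i4 WAW r2
#4 head=5: mulh;st i5,i6 dual
#5 head=7: add i7 WAW r0
#6 head=8: sll i8 WAW r0
#7 head=9: sub i9 tail

CYCLES = 8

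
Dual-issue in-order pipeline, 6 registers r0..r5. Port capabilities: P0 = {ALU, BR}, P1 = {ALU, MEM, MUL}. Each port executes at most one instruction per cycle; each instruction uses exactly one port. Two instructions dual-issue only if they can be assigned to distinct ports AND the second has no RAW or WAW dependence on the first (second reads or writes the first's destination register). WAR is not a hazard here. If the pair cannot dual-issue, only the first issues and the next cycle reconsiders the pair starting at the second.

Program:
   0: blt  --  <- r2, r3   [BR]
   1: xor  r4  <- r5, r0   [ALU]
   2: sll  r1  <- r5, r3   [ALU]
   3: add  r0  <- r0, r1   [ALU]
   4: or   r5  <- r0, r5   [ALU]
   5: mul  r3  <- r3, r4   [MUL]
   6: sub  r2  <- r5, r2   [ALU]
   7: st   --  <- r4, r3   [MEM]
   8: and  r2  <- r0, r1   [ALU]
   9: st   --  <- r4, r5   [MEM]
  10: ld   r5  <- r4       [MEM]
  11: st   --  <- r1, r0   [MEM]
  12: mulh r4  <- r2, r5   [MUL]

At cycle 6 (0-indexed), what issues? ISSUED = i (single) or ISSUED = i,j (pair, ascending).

  cy0 -> i0/i1 (blt.BR;xor.ALU) dual
  cy1 -> i2 (sll.ALU) RAW r1
  cy2 -> i3 (add.ALU) RAW r0
  cy3 -> i4/i5 (or.ALU;mul.MUL) dual
  cy4 -> i6/i7 (sub.ALU;st.MEM) dual
  cy5 -> i8/i9 (and.ALU;st.MEM) dual
  cy6 -> i10 (ld.MEM) no-port MEM/MEM
  cy7 -> i11 (st.MEM) no-port MEM/MUL
  cy8 -> i12 (mulh.MUL) tail

ISSUED = 10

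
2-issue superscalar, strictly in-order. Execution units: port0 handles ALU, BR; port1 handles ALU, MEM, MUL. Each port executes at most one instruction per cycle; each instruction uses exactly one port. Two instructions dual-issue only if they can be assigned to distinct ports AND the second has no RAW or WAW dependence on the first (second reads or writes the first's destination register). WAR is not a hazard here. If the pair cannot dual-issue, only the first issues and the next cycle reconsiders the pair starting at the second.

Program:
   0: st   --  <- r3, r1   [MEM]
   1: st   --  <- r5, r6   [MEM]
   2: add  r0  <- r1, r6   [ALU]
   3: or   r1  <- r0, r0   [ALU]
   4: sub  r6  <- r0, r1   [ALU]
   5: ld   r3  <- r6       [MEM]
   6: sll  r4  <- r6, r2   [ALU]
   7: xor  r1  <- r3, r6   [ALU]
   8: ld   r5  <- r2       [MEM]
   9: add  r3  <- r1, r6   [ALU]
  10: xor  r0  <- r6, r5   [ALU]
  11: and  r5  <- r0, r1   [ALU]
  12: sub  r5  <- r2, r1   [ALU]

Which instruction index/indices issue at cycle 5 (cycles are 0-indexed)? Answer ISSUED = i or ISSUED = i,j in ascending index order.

ISSUED = 7,8

0. st @i0  | no-port MEM/MEM
1. st add @i1&i2  | 2-wide
2. or @i3  | RAW r1
3. sub @i4  | RAW r6
4. ld sll @i5&i6  | 2-wide
5. xor ld @i7&i8  | 2-wide
6. add xor @i9&i10  | 2-wide
7. and @i11  | WAW r5
8. sub @i12  | tail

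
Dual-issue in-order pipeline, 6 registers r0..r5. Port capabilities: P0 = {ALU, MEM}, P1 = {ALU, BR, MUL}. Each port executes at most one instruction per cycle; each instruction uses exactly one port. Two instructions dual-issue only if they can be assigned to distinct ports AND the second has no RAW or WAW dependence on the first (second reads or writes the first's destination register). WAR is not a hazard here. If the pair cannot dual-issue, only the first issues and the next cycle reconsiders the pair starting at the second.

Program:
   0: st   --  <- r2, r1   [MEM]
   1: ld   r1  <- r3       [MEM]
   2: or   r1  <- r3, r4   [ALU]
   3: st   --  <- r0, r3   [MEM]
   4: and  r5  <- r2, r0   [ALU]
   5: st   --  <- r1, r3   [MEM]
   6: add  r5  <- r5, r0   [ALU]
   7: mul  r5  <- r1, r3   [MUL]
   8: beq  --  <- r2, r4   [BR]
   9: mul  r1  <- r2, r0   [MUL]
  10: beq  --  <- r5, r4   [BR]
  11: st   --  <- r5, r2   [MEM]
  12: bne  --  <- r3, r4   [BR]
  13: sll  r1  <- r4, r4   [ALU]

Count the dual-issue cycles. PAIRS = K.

  cy0 -> i0 (st.MEM) no-port MEM/MEM
  cy1 -> i1 (ld.MEM) WAW r1
  cy2 -> i2&i3 (or.ALU+st.MEM) pair
  cy3 -> i4&i5 (and.ALU+st.MEM) pair
  cy4 -> i6 (add.ALU) WAW r5
  cy5 -> i7 (mul.MUL) no-port MUL/BR
  cy6 -> i8 (beq.BR) no-port BR/MUL
  cy7 -> i9 (mul.MUL) no-port MUL/BR
  cy8 -> i10&i11 (beq.BR+st.MEM) pair
  cy9 -> i12&i13 (bne.BR+sll.ALU) pair

PAIRS = 4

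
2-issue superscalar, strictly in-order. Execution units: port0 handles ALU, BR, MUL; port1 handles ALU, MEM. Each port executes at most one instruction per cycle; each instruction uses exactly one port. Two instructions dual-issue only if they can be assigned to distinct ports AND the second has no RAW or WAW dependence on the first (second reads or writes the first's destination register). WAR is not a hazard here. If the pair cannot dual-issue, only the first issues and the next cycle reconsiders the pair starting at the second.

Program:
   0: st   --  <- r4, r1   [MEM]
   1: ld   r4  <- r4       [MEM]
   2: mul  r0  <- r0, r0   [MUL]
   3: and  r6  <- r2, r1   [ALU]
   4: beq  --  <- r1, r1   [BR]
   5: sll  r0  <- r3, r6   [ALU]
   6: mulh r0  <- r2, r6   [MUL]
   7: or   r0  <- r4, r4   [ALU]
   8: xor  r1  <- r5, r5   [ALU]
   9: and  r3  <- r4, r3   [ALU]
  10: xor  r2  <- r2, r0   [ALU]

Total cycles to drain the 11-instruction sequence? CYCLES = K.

  cy0 -> i0 (st) no-port MEM/MEM
  cy1 -> i1/i2 (ld+mul) 2-wide
  cy2 -> i3/i4 (and+beq) 2-wide
  cy3 -> i5 (sll) WAW r0
  cy4 -> i6 (mulh) WAW r0
  cy5 -> i7/i8 (or+xor) 2-wide
  cy6 -> i9/i10 (and+xor) 2-wide

CYCLES = 7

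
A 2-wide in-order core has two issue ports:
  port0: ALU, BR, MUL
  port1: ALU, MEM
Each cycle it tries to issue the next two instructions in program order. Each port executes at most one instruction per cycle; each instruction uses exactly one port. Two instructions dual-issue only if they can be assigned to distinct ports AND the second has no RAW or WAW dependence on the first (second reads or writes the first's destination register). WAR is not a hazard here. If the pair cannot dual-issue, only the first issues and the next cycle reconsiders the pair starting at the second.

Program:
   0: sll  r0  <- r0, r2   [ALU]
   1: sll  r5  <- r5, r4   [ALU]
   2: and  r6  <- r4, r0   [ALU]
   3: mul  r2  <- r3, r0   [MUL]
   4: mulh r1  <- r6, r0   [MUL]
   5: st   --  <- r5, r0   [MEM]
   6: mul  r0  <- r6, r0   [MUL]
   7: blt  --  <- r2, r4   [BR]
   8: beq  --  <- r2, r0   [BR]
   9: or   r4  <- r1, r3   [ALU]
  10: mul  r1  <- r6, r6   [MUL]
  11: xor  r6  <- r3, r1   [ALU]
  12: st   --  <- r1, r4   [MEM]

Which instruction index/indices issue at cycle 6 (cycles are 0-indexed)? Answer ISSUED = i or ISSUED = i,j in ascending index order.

t=0 i0+i1:sll.ALU/sll.ALU ; 2-wide
t=1 i2+i3:and.ALU/mul.MUL ; 2-wide
t=2 i4+i5:mulh.MUL/st.MEM ; 2-wide
t=3 i6:mul.MUL ; no-port MUL/BR
t=4 i7:blt.BR ; no-port BR/BR
t=5 i8+i9:beq.BR/or.ALU ; 2-wide
t=6 i10:mul.MUL ; RAW r1
t=7 i11+i12:xor.ALU/st.MEM ; 2-wide

ISSUED = 10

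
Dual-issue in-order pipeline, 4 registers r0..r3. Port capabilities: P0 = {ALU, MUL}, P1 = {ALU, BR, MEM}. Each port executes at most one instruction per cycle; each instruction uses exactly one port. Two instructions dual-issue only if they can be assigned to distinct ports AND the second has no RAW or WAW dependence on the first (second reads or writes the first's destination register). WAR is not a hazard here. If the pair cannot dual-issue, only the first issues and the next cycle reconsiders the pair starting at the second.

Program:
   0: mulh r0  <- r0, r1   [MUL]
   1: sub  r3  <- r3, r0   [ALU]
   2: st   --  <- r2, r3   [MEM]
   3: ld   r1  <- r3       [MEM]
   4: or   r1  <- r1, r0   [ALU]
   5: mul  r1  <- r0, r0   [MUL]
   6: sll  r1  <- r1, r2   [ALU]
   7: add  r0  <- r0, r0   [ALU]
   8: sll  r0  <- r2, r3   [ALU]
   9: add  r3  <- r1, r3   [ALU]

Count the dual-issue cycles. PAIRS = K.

PAIRS = 2

#0 head=0: mulh i0 RAW r0
#1 head=1: sub i1 RAW r3
#2 head=2: st i2 no-port MEM/MEM
#3 head=3: ld i3 RAW+WAW r1
#4 head=4: or i4 WAW r1
#5 head=5: mul i5 RAW+WAW r1
#6 head=6: sll+add i6+i7 dual
#7 head=8: sll+add i8+i9 dual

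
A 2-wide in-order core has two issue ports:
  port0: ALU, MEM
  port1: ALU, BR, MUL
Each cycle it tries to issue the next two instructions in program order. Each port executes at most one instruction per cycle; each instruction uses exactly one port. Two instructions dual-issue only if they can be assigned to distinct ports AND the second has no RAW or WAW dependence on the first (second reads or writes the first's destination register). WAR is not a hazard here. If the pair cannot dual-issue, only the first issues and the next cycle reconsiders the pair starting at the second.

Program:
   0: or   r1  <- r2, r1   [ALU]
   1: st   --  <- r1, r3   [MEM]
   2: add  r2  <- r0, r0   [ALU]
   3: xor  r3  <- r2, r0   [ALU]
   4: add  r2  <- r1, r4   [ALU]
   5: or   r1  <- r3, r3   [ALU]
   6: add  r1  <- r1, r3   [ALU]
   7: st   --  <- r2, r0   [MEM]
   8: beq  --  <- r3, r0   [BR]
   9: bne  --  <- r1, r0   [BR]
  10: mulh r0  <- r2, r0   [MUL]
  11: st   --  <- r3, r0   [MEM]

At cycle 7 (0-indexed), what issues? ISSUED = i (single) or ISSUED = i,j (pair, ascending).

ISSUED = 10

  cy0 -> i0 (or.ALU) RAW r1
  cy1 -> i1+i2 (st.MEM add.ALU) dual
  cy2 -> i3+i4 (xor.ALU add.ALU) dual
  cy3 -> i5 (or.ALU) RAW+WAW r1
  cy4 -> i6+i7 (add.ALU st.MEM) dual
  cy5 -> i8 (beq.BR) no-port BR/BR
  cy6 -> i9 (bne.BR) no-port BR/MUL
  cy7 -> i10 (mulh.MUL) RAW r0
  cy8 -> i11 (st.MEM) tail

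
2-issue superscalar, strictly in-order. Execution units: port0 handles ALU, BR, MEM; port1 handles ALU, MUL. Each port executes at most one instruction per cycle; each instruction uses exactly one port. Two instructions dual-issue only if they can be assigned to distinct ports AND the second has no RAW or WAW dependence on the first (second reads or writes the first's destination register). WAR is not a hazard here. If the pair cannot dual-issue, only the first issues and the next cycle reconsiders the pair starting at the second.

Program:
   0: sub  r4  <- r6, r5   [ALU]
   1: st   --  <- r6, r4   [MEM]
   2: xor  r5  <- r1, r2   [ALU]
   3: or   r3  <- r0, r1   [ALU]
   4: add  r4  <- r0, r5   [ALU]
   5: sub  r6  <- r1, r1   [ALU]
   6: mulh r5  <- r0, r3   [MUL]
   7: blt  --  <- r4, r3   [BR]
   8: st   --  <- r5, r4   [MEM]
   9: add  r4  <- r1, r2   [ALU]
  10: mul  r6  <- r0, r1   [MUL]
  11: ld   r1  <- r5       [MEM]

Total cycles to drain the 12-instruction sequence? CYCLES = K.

CYCLES = 7

t=0 i0:sub.ALU ; RAW r4
t=1 i1,i2:st.MEM;xor.ALU ; 2-wide
t=2 i3,i4:or.ALU;add.ALU ; 2-wide
t=3 i5,i6:sub.ALU;mulh.MUL ; 2-wide
t=4 i7:blt.BR ; no-port BR/MEM
t=5 i8,i9:st.MEM;add.ALU ; 2-wide
t=6 i10,i11:mul.MUL;ld.MEM ; 2-wide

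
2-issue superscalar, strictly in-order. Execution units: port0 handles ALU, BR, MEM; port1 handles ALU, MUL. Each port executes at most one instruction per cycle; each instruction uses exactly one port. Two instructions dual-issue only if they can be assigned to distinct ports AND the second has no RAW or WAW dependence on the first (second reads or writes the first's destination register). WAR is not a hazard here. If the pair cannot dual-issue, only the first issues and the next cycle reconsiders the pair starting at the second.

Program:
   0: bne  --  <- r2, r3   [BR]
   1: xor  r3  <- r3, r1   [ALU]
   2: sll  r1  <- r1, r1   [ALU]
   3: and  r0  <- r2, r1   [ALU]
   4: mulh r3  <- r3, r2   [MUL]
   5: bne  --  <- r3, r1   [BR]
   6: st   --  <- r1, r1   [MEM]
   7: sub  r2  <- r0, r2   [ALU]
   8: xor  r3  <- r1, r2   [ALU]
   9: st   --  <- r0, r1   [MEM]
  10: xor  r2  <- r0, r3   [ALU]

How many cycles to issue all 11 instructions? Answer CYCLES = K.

CYCLES = 7

#0 head=0: bne/xor i0&i1 2-wide
#1 head=2: sll i2 RAW r1
#2 head=3: and/mulh i3&i4 2-wide
#3 head=5: bne i5 no-port BR/MEM
#4 head=6: st/sub i6&i7 2-wide
#5 head=8: xor/st i8&i9 2-wide
#6 head=10: xor i10 tail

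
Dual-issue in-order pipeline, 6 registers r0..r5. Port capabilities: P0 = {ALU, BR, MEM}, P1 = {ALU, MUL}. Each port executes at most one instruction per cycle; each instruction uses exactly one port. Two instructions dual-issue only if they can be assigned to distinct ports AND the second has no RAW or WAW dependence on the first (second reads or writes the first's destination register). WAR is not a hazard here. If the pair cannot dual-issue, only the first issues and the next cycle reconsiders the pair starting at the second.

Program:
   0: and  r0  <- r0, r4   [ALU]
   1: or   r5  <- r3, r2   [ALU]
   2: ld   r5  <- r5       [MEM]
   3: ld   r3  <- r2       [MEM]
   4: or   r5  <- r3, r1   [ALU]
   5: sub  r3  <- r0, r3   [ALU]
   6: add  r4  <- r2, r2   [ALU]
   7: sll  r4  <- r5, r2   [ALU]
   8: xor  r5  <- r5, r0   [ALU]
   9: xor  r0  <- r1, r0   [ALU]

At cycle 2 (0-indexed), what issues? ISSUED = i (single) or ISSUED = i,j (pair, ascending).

  cy0 -> i0,i1 (and;or) 2-wide
  cy1 -> i2 (ld) no-port MEM/MEM
  cy2 -> i3 (ld) RAW r3
  cy3 -> i4,i5 (or;sub) 2-wide
  cy4 -> i6 (add) WAW r4
  cy5 -> i7,i8 (sll;xor) 2-wide
  cy6 -> i9 (xor) tail

ISSUED = 3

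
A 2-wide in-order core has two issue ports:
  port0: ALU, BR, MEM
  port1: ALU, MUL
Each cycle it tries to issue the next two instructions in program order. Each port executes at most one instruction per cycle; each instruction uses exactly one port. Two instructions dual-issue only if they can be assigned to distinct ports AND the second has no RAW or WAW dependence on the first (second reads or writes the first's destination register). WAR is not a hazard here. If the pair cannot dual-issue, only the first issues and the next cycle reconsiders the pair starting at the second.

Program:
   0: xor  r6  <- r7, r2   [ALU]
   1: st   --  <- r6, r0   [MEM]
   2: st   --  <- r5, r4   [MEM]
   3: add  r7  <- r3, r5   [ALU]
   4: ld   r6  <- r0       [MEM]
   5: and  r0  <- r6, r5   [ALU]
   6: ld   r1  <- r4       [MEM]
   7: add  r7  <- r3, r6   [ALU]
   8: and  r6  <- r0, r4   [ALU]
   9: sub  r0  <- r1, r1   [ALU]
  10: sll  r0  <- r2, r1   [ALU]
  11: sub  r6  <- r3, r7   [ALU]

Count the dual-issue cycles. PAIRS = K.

t=0 i0:xor ; RAW r6
t=1 i1:st ; no-port MEM/MEM
t=2 i2,i3:st+add ; dual
t=3 i4:ld ; RAW r6
t=4 i5,i6:and+ld ; dual
t=5 i7,i8:add+and ; dual
t=6 i9:sub ; WAW r0
t=7 i10,i11:sll+sub ; dual

PAIRS = 4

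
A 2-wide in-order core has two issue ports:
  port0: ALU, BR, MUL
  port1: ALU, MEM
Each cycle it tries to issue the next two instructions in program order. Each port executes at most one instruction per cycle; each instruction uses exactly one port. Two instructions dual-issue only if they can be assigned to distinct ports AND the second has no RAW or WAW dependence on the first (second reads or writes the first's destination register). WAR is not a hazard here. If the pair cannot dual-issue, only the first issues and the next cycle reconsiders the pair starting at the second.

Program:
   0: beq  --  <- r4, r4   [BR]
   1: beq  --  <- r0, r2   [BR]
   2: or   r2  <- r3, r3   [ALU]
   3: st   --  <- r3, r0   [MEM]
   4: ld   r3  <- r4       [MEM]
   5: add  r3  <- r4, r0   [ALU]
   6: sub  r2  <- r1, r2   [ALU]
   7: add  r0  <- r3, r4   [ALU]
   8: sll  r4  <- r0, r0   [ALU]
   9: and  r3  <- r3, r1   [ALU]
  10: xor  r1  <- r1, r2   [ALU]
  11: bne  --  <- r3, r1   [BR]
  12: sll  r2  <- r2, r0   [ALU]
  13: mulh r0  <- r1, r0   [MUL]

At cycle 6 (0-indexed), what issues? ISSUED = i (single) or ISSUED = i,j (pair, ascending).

  cy0 -> i0 (beq) no-port BR/BR
  cy1 -> i1/i2 (beq+or) pair
  cy2 -> i3 (st) no-port MEM/MEM
  cy3 -> i4 (ld) WAW r3
  cy4 -> i5/i6 (add+sub) pair
  cy5 -> i7 (add) RAW r0
  cy6 -> i8/i9 (sll+and) pair
  cy7 -> i10 (xor) RAW r1
  cy8 -> i11/i12 (bne+sll) pair
  cy9 -> i13 (mulh) tail

ISSUED = 8,9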